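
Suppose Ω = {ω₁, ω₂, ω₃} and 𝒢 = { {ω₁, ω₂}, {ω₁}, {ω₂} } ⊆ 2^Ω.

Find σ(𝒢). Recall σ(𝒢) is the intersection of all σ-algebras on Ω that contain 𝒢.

Start: 𝒢 ∪ {∅, Ω} = { ∅, {ω₁}, {ω₂}, {ω₁, ω₂}, Ω }.
Step 1: +3 →
  {ω₃}  = Ω∖{ω₁, ω₂}
  {ω₁, ω₃}  = Ω∖{ω₂}
  {ω₂, ω₃}  = Ω∖{ω₁}
Step 2: closed — nothing new.

|σ(𝒢)| = 8.  σ(𝒢) = { ∅, {ω₁}, {ω₂}, {ω₃}, {ω₁, ω₂}, {ω₁, ω₃}, {ω₂, ω₃}, Ω }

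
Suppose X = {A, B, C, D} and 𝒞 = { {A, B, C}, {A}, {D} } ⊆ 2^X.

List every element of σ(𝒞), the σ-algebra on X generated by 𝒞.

Take S₀ = 𝒞 ∪ {∅, X} = { ∅, {A}, {D}, {A, B, C}, X }.
Pass 1: 2 new —
  {A, D}  = {D} ∪ {A}
  {B, C, D}  = ᶜ of {A}
  |family| = 7
Pass 2: 1 new —
  {B, C}  = ᶜ of {A, D}
  |family| = 8
Pass 3: no new sets; the family is a σ-algebra.

Therefore σ(𝒞) = { ∅, {A}, {D}, {A, D}, {B, C}, {A, B, C}, {B, C, D}, X } (|σ(𝒞)| = 8).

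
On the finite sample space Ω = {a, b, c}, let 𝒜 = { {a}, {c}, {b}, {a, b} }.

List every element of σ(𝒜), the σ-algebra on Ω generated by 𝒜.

Initial family (6 sets): { {}, {a}, {b}, {c}, {a, b}, Ω }.
Step 1 (2 new):
  {a, c}  = Ω∖{b}
  {b, c}  = Ω∖{a}
  (now 8)
Step 2: already closed under ᶜ and ∪.

Therefore σ(𝒜) = { {}, {a}, {b}, {c}, {a, b}, {a, c}, {b, c}, Ω } (|σ(𝒜)| = 8).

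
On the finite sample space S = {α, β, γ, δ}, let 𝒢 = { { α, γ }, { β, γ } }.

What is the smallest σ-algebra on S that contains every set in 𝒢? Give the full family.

Answer: σ(𝒢) = { {  }, { α }, { β }, { γ }, { δ }, { α, β }, { α, γ }, { α, δ }, { β, γ }, { β, δ }, { γ, δ }, { α, β, γ }, { α, β, δ }, { α, γ, δ }, { β, γ, δ }, S }

Check:
Initial family (4 sets): { {  }, { α, γ }, { β, γ }, S }.
Iteration 1: 3 new —
  { α, δ }  = ᶜ of { β, γ }
  { β, δ }  = ᶜ of { α, γ }
  { α, β, γ }  = { α, γ } ∪ { β, γ }
  [7 total]
Iteration 2 (4 new):
  { δ }  = ᶜ of { α, β, γ }
  { α, β, δ }  = { α, δ } ∪ { β, δ }
  { α, γ, δ }  = { α, δ } ∪ { α, γ }
  { β, γ, δ }  = { β, γ } ∪ { β, δ }
  [11 total]
Iteration 3: +3 →
  { α }  = ᶜ of { β, γ, δ }
  { β }  = ᶜ of { α, γ, δ }
  { γ }  = ᶜ of { α, β, δ }
  [14 total]
Iteration 4: 2 new —
  { α, β }  = { β } ∪ { α }
  { γ, δ }  = { γ } ∪ { δ }
  [16 total]
Iteration 5: already closed under ᶜ and ∪.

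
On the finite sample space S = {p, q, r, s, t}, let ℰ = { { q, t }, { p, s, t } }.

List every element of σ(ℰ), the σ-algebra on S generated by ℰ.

Start: ℰ ∪ {∅, S} = { {  }, { q, t }, { p, s, t }, S }.
Round 1 adds 3:
  { q, r }  = ᶜ of { p, s, t }
  { p, r, s }  = ᶜ of { q, t }
  { p, q, s, t }  = { q, t } ∪ { p, s, t }
  [7 total]
Round 2: 4 new —
  { r }  = ᶜ of { p, q, s, t }
  { q, r, t }  = { q, t } ∪ { q, r }
  { p, q, r, s }  = { p, r, s } ∪ { q, r }
  { p, r, s, t }  = { p, s, t } ∪ { p, r, s }
  [11 total]
Round 3 (3 new):
  { q }  = ᶜ of { p, r, s, t }
  { t }  = ᶜ of { p, q, r, s }
  { p, s }  = ᶜ of { q, r, t }
  [14 total]
Round 4 (2 new):
  { r, t }  = { r } ∪ { t }
  { p, q, s }  = { p, s } ∪ { q }
  [16 total]
Round 5: stable.

|σ(ℰ)| = 16.  σ(ℰ) = { {  }, { q }, { r }, { t }, { p, s }, { q, r }, { q, t }, { r, t }, { p, q, s }, { p, r, s }, { p, s, t }, { q, r, t }, { p, q, r, s }, { p, q, s, t }, { p, r, s, t }, S }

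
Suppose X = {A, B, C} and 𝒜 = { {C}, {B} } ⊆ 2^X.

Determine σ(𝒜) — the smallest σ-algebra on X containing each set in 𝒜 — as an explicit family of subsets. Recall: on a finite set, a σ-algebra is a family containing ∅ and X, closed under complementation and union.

Start: 𝒜 ∪ {∅, X} = { {}, {B}, {C}, X }.
Iteration 1 (3 new):
  {A,B}  = complement {C}
  {A,C}  = complement {B}
  {B,C}  = {C} ∪ {B}
  |family| = 7
Iteration 2. New:
  {A}  = complement {B,C}
  |family| = 8
Iteration 3: closed — nothing new.

|σ(𝒜)| = 8.  σ(𝒜) = { {}, {A}, {B}, {C}, {A,B}, {A,C}, {B,C}, X }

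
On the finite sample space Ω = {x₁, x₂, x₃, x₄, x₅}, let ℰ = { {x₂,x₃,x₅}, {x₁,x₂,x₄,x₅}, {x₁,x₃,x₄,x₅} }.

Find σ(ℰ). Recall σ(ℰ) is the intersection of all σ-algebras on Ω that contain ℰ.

Initial family (5 sets): { {}, {x₂,x₃,x₅}, {x₁,x₂,x₄,x₅}, {x₁,x₃,x₄,x₅}, Ω }.
Step 1: 3 new —
  {x₂}  = Ω∖{x₁,x₃,x₄,x₅}
  {x₃}  = Ω∖{x₁,x₂,x₄,x₅}
  {x₁,x₄}  = Ω∖{x₂,x₃,x₅}
  [8 total]
Step 2 adds 3:
  {x₂,x₃}  = {x₃} ∪ {x₂}
  {x₁,x₂,x₄}  = {x₂} ∪ {x₁,x₄}
  {x₁,x₃,x₄}  = {x₃} ∪ {x₁,x₄}
  [11 total]
Step 3: 4 new —
  {x₂,x₅}  = Ω∖{x₁,x₃,x₄}
  {x₃,x₅}  = Ω∖{x₁,x₂,x₄}
  {x₁,x₄,x₅}  = Ω∖{x₂,x₃}
  {x₁,x₂,x₃,x₄}  = {x₃} ∪ {x₁,x₂,x₄}
  [15 total]
Step 4. New:
  {x₅}  = Ω∖{x₁,x₂,x₃,x₄}
  [16 total]
After Step 5 the family is unchanged; done.

Hence σ(ℰ) has 16 members: { {}, {x₂}, {x₃}, {x₅}, {x₁,x₄}, {x₂,x₃}, {x₂,x₅}, {x₃,x₅}, {x₁,x₂,x₄}, {x₁,x₃,x₄}, {x₁,x₄,x₅}, {x₂,x₃,x₅}, {x₁,x₂,x₃,x₄}, {x₁,x₂,x₄,x₅}, {x₁,x₃,x₄,x₅}, Ω }.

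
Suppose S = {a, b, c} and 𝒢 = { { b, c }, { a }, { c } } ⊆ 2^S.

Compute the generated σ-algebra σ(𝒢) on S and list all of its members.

Begin from { {  }, { a }, { c }, { b, c }, S } (that is, 𝒢 plus ∅ and S).
Pass 1 (2 new):
  { a, b }  = { c }ᶜ
  { a, c }  = { c } ∪ { a }
  |family| = 7
Pass 2: 1 new —
  { b }  = { a, c }ᶜ
  |family| = 8
After Pass 3 the family is unchanged; done.

|σ(𝒢)| = 8.  σ(𝒢) = { {  }, { a }, { b }, { c }, { a, b }, { a, c }, { b, c }, S }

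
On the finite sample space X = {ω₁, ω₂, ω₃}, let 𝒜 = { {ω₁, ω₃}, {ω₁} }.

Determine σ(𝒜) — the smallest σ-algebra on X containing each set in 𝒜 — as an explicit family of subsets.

σ(𝒜) (8 sets): { {}, {ω₁}, {ω₂}, {ω₃}, {ω₁, ω₂}, {ω₁, ω₃}, {ω₂, ω₃}, X }

Trace:
Start: 𝒜 ∪ {∅, X} = { {}, {ω₁}, {ω₁, ω₃}, X }.
Iteration 1. New:
  {ω₂}  = {ω₁, ω₃}ᶜ
  {ω₂, ω₃}  = {ω₁}ᶜ
  |family| = 6
Iteration 2: 1 new —
  {ω₁, ω₂}  = {ω₂} ∪ {ω₁}
  |family| = 7
Iteration 3 (1 new):
  {ω₃}  = {ω₁, ω₂}ᶜ
  |family| = 8
Iteration 4: already closed under ᶜ and ∪.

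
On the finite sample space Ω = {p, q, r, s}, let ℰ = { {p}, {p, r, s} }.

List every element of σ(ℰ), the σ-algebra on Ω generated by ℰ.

Begin from { ∅, {p}, {p, r, s}, Ω } (that is, ℰ plus ∅ and Ω).
Step 1 adds 2:
  {q}  = {p, r, s}ᶜ
  {q, r, s}  = {p}ᶜ
  — 6 sets.
Step 2 (1 new):
  {p, q}  = {q} ∪ {p}
  — 7 sets.
Step 3 adds 1:
  {r, s}  = {p, q}ᶜ
  — 8 sets.
Step 4: stable.

|σ(ℰ)| = 8.  σ(ℰ) = { ∅, {p}, {q}, {p, q}, {r, s}, {p, r, s}, {q, r, s}, Ω }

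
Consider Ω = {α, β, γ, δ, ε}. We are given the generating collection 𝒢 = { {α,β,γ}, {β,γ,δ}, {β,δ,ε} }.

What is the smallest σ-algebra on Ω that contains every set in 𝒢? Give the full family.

σ(𝒢) = { ∅, {α}, {β}, {γ}, {δ}, {ε}, {α,β}, {α,γ}, {α,δ}, {α,ε}, {β,γ}, {β,δ}, {β,ε}, {γ,δ}, {γ,ε}, {δ,ε}, {α,β,γ}, {α,β,δ}, {α,β,ε}, {α,γ,δ}, {α,γ,ε}, {α,δ,ε}, {β,γ,δ}, {β,γ,ε}, {β,δ,ε}, {γ,δ,ε}, {α,β,γ,δ}, {α,β,γ,ε}, {α,β,δ,ε}, {α,γ,δ,ε}, {β,γ,δ,ε}, Ω }

Check:
Seed the family with 𝒢 together with ∅ and Ω: { ∅, {α,β,γ}, {β,γ,δ}, {β,δ,ε}, Ω }.
Iteration 1. New:
  {α,γ}  = ᶜ of {β,δ,ε}
  {α,ε}  = ᶜ of {β,γ,δ}
  {δ,ε}  = ᶜ of {α,β,γ}
  {α,β,γ,δ}  = {α,β,γ} ∪ {β,γ,δ}
  {β,γ,δ,ε}  = {β,γ,δ} ∪ {β,δ,ε}
  |family| = 10
Iteration 2: +7 →
  {α}  = ᶜ of {β,γ,δ,ε}
  {ε}  = ᶜ of {α,β,γ,δ}
  {α,γ,ε}  = {α,γ} ∪ {α,ε}
  {α,δ,ε}  = {δ,ε} ∪ {α,ε}
  {α,β,γ,ε}  = {α,β,γ} ∪ {α,ε}
  {α,β,δ,ε}  = {α,ε} ∪ {β,δ,ε}
  {α,γ,δ,ε}  = {δ,ε} ∪ {α,γ}
  |family| = 17
Iteration 3: +5 →
  {β}  = ᶜ of {α,γ,δ,ε}
  {γ}  = ᶜ of {α,β,δ,ε}
  {δ}  = ᶜ of {α,β,γ,ε}
  {β,γ}  = ᶜ of {α,δ,ε}
  {β,δ}  = ᶜ of {α,γ,ε}
  |family| = 22
Iteration 4 adds 10:
  {α,β}  = {β} ∪ {α}
  {α,δ}  = {δ} ∪ {α}
  {β,ε}  = {β} ∪ {ε}
  {γ,δ}  = {γ} ∪ {δ}
  {γ,ε}  = {ε} ∪ {γ}
  {α,β,δ}  = {β,δ} ∪ {α}
  {α,β,ε}  = {β} ∪ {α,ε}
  {α,γ,δ}  = {α,γ} ∪ {δ}
  {β,γ,ε}  = {ε} ∪ {β,γ}
  {γ,δ,ε}  = {δ,ε} ∪ {γ}
  |family| = 32
Iteration 5: no new sets; the family is a σ-algebra.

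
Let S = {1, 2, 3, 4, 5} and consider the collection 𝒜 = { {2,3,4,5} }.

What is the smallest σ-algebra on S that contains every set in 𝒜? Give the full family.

Start: 𝒜 ∪ {∅, S} = { {}, {2,3,4,5}, S }.
Step 1. New:
  {1}  = {2,3,4,5}ᶜ
  — 4 sets.
Step 2: no new sets; the family is a σ-algebra.

|σ(𝒜)| = 4.  σ(𝒜) = { {}, {1}, {2,3,4,5}, S }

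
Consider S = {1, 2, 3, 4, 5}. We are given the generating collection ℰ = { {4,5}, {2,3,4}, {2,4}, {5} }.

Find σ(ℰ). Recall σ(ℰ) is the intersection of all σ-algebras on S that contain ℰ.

σ(ℰ) (32 sets): { ∅, {1}, {2}, {3}, {4}, {5}, {1,2}, {1,3}, {1,4}, {1,5}, {2,3}, {2,4}, {2,5}, {3,4}, {3,5}, {4,5}, {1,2,3}, {1,2,4}, {1,2,5}, {1,3,4}, {1,3,5}, {1,4,5}, {2,3,4}, {2,3,5}, {2,4,5}, {3,4,5}, {1,2,3,4}, {1,2,3,5}, {1,2,4,5}, {1,3,4,5}, {2,3,4,5}, S }

Check:
Begin from { ∅, {5}, {2,4}, {4,5}, {2,3,4}, S } (that is, ℰ plus ∅ and S).
Round 1 (6 new):
  {1,5}  = complement {2,3,4}
  {1,2,3}  = complement {4,5}
  {1,3,5}  = complement {2,4}
  {2,4,5}  = {4,5} ∪ {2,4}
  {1,2,3,4}  = complement {5}
  {2,3,4,5}  = {4,5} ∪ {2,3,4}
Round 2: +6 →
  {1}  = complement {2,3,4,5}
  {1,3}  = complement {2,4,5}
  {1,4,5}  = {4,5} ∪ {1,5}
  {1,2,3,5}  = {1,2,3} ∪ {1,3,5}
  {1,2,4,5}  = {1,5} ∪ {2,4}
  {1,3,4,5}  = {1,3,5} ∪ {4,5}
Round 3 adds 5:
  {2}  = complement {1,3,4,5}
  {3}  = complement {1,2,4,5}
  {4}  = complement {1,2,3,5}
  {2,3}  = complement {1,4,5}
  {1,2,4}  = {2,4} ∪ {1}
Round 4 adds 9:
  {1,2}  = {2} ∪ {1}
  {1,4}  = {4} ∪ {1}
  {2,5}  = {2} ∪ {5}
  {3,4}  = {3} ∪ {4}
  {3,5}  = complement {1,2,4}
  {1,2,5}  = {2} ∪ {1,5}
  {1,3,4}  = {1,3} ∪ {4}
  {2,3,5}  = {5} ∪ {2,3}
  {3,4,5}  = {4,5} ∪ {3}
Round 5: closed — nothing new.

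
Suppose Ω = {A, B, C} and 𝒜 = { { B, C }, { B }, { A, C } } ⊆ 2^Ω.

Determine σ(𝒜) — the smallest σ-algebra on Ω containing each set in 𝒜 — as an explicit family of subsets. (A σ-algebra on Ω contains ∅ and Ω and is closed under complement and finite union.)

σ(𝒜) (8 sets): { ∅, { A }, { B }, { C }, { A, B }, { A, C }, { B, C }, Ω }

Working:
Start: 𝒜 ∪ {∅, Ω} = { ∅, { B }, { A, C }, { B, C }, Ω }.
Round 1: 1 new —
  { A }  = Ω∖{ B, C }
  [6 total]
Round 2 (1 new):
  { A, B }  = { B } ∪ { A }
  [7 total]
Round 3 adds 1:
  { C }  = Ω∖{ A, B }
  [8 total]
Round 4: stable.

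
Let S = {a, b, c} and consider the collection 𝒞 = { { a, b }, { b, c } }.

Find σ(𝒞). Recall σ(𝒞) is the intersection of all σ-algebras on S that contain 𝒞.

Initial family (4 sets): { {  }, { a, b }, { b, c }, S }.
Iteration 1: +2 →
  { a }  = ᶜ of { b, c }
  { c }  = ᶜ of { a, b }
  (now 6)
Iteration 2: 1 new —
  { a, c }  = { c } ∪ { a }
  (now 7)
Iteration 3 adds 1:
  { b }  = ᶜ of { a, c }
  (now 8)
After Iteration 4 the family is unchanged; done.

|σ(𝒞)| = 8.  σ(𝒞) = { {  }, { a }, { b }, { c }, { a, b }, { a, c }, { b, c }, S }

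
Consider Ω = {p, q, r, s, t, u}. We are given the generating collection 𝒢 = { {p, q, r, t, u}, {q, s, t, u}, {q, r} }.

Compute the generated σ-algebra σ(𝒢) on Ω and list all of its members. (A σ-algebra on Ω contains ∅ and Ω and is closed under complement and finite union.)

σ(𝒢) (32 sets): { {}, {p}, {q}, {r}, {s}, {p, q}, {p, r}, {p, s}, {q, r}, {q, s}, {r, s}, {t, u}, {p, q, r}, {p, q, s}, {p, r, s}, {p, t, u}, {q, r, s}, {q, t, u}, {r, t, u}, {s, t, u}, {p, q, r, s}, {p, q, t, u}, {p, r, t, u}, {p, s, t, u}, {q, r, t, u}, {q, s, t, u}, {r, s, t, u}, {p, q, r, t, u}, {p, q, s, t, u}, {p, r, s, t, u}, {q, r, s, t, u}, Ω }

Working:
Initial family (5 sets): { {}, {q, r}, {q, s, t, u}, {p, q, r, t, u}, Ω }.
Iteration 1: +4 →
  {s}  = ᶜ of {p, q, r, t, u}
  {p, r}  = ᶜ of {q, s, t, u}
  {p, s, t, u}  = ᶜ of {q, r}
  {q, r, s, t, u}  = {q, s, t, u} ∪ {q, r}
  — 9 sets.
Iteration 2 adds 6:
  {p}  = ᶜ of {q, r, s, t, u}
  {p, q, r}  = {q, r} ∪ {p, r}
  {p, r, s}  = {p, r} ∪ {s}
  {q, r, s}  = {q, r} ∪ {s}
  {p, q, s, t, u}  = {p, s, t, u} ∪ {q, s, t, u}
  {p, r, s, t, u}  = {p, s, t, u} ∪ {p, r}
  — 15 sets.
Iteration 3 (7 new):
  {q}  = ᶜ of {p, r, s, t, u}
  {r}  = ᶜ of {p, q, s, t, u}
  {p, s}  = {p} ∪ {s}
  {p, t, u}  = ᶜ of {q, r, s}
  {q, t, u}  = ᶜ of {p, r, s}
  {s, t, u}  = ᶜ of {p, q, r}
  {p, q, r, s}  = {p, r, s} ∪ {q, r}
  — 22 sets.
Iteration 4 (9 new):
  {p, q}  = {q} ∪ {p}
  {q, s}  = {q} ∪ {s}
  {r, s}  = {r} ∪ {s}
  {t, u}  = ᶜ of {p, q, r, s}
  {p, q, s}  = {q} ∪ {p, s}
  {p, q, t, u}  = {q} ∪ {p, t, u}
  {p, r, t, u}  = {p, t, u} ∪ {p, r}
  {q, r, t, u}  = ᶜ of {p, s}
  {r, s, t, u}  = {s, t, u} ∪ {r}
  — 31 sets.
Iteration 5: 1 new —
  {r, t, u}  = ᶜ of {p, q, s}
  — 32 sets.
Iteration 6: stable.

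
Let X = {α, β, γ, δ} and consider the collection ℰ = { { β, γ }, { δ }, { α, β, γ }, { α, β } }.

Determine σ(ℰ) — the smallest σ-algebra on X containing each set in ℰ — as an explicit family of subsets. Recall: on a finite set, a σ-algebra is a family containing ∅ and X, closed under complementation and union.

Initial family (6 sets): { ∅, { δ }, { α, β }, { β, γ }, { α, β, γ }, X }.
Round 1 adds 4:
  { α, δ }  = X∖{ β, γ }
  { γ, δ }  = X∖{ α, β }
  { α, β, δ }  = { α, β } ∪ { δ }
  { β, γ, δ }  = { β, γ } ∪ { δ }
  |family| = 10
Round 2: +3 →
  { α }  = X∖{ β, γ, δ }
  { γ }  = X∖{ α, β, δ }
  { α, γ, δ }  = { γ, δ } ∪ { α, δ }
  |family| = 13
Round 3 adds 2:
  { β }  = X∖{ α, γ, δ }
  { α, γ }  = { γ } ∪ { α }
  |family| = 15
Round 4 adds 1:
  { β, δ }  = X∖{ α, γ }
  |family| = 16
Round 5: closed — nothing new.

σ(ℰ) = { ∅, { α }, { β }, { γ }, { δ }, { α, β }, { α, γ }, { α, δ }, { β, γ }, { β, δ }, { γ, δ }, { α, β, γ }, { α, β, δ }, { α, γ, δ }, { β, γ, δ }, X }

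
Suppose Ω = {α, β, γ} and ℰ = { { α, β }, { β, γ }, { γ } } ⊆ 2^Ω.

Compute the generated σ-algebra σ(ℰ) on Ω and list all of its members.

σ(ℰ) (8 sets): { {}, { α }, { β }, { γ }, { α, β }, { α, γ }, { β, γ }, Ω }

Check:
Start: ℰ ∪ {∅, Ω} = { {}, { γ }, { α, β }, { β, γ }, Ω }.
Step 1: 1 new —
  { α }  = Ω∖{ β, γ }
  — 6 sets.
Step 2: 1 new —
  { α, γ }  = { γ } ∪ { α }
  — 7 sets.
Step 3: +1 →
  { β }  = Ω∖{ α, γ }
  — 8 sets.
Step 4: already closed under ᶜ and ∪.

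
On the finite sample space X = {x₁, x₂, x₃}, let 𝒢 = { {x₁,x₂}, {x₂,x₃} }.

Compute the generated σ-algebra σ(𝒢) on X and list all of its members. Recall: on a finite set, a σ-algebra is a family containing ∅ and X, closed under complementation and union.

Start: 𝒢 ∪ {∅, X} = { {}, {x₁,x₂}, {x₂,x₃}, X }.
Iteration 1: +2 →
  {x₁}  = ᶜ of {x₂,x₃}
  {x₃}  = ᶜ of {x₁,x₂}
  — 6 sets.
Iteration 2 adds 1:
  {x₁,x₃}  = {x₃} ∪ {x₁}
  — 7 sets.
Iteration 3 (1 new):
  {x₂}  = ᶜ of {x₁,x₃}
  — 8 sets.
Iteration 4: closed — nothing new.

|σ(𝒢)| = 8.  σ(𝒢) = { {}, {x₁}, {x₂}, {x₃}, {x₁,x₂}, {x₁,x₃}, {x₂,x₃}, X }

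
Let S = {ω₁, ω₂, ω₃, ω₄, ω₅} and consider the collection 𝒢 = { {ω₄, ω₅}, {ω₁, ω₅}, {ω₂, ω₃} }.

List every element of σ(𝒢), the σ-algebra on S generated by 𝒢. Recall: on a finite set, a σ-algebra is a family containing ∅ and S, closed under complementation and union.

Seed the family with 𝒢 together with ∅ and S: { ∅, {ω₁, ω₅}, {ω₂, ω₃}, {ω₄, ω₅}, S }.
Iteration 1. New:
  {ω₁, ω₂, ω₃}  = S∖{ω₄, ω₅}
  {ω₁, ω₄, ω₅}  = S∖{ω₂, ω₃}
  {ω₂, ω₃, ω₄}  = S∖{ω₁, ω₅}
  {ω₁, ω₂, ω₃, ω₅}  = {ω₂, ω₃} ∪ {ω₁, ω₅}
  {ω₂, ω₃, ω₄, ω₅}  = {ω₄, ω₅} ∪ {ω₂, ω₃}
  (now 10)
Iteration 2: +3 →
  {ω₁}  = S∖{ω₂, ω₃, ω₄, ω₅}
  {ω₄}  = S∖{ω₁, ω₂, ω₃, ω₅}
  {ω₁, ω₂, ω₃, ω₄}  = {ω₁, ω₂, ω₃} ∪ {ω₂, ω₃, ω₄}
  (now 13)
Iteration 3. New:
  {ω₅}  = S∖{ω₁, ω₂, ω₃, ω₄}
  {ω₁, ω₄}  = {ω₄} ∪ {ω₁}
  (now 15)
Iteration 4 adds 1:
  {ω₂, ω₃, ω₅}  = S∖{ω₁, ω₄}
  (now 16)
Iteration 5: no new sets; the family is a σ-algebra.

Therefore σ(𝒢) = { ∅, {ω₁}, {ω₄}, {ω₅}, {ω₁, ω₄}, {ω₁, ω₅}, {ω₂, ω₃}, {ω₄, ω₅}, {ω₁, ω₂, ω₃}, {ω₁, ω₄, ω₅}, {ω₂, ω₃, ω₄}, {ω₂, ω₃, ω₅}, {ω₁, ω₂, ω₃, ω₄}, {ω₁, ω₂, ω₃, ω₅}, {ω₂, ω₃, ω₄, ω₅}, S } (|σ(𝒢)| = 16).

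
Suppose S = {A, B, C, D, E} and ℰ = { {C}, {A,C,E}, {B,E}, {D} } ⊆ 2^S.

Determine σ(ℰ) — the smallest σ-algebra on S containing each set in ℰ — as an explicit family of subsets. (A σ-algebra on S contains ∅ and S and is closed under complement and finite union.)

Take S₀ = ℰ ∪ {∅, S} = { {}, {C}, {D}, {B,E}, {A,C,E}, S }.
Pass 1. New:
  {B,D}  = complement {A,C,E}
  {C,D}  = {C} ∪ {D}
  {A,C,D}  = complement {B,E}
  {B,C,E}  = {C} ∪ {B,E}
  {B,D,E}  = {B,E} ∪ {D}
  {A,B,C,E}  = complement {D}
  {A,B,D,E}  = complement {C}
  {A,C,D,E}  = {D} ∪ {A,C,E}
Pass 2 (7 new):
  {B}  = complement {A,C,D,E}
  {A,C}  = complement {B,D,E}
  {A,D}  = complement {B,C,E}
  {A,B,E}  = complement {C,D}
  {B,C,D}  = {C,D} ∪ {B,D}
  {A,B,C,D}  = {A,C,D} ∪ {B,D}
  {B,C,D,E}  = {B,E} ∪ {C,D}
Pass 3 adds 6:
  {A}  = complement {B,C,D,E}
  {E}  = complement {A,B,C,D}
  {A,E}  = complement {B,C,D}
  {B,C}  = {B} ∪ {C}
  {A,B,C}  = {B} ∪ {A,C}
  {A,B,D}  = {B} ∪ {A,D}
Pass 4 (5 new):
  {A,B}  = {B} ∪ {A}
  {C,E}  = complement {A,B,D}
  {D,E}  = complement {A,B,C}
  {A,D,E}  = complement {B,C}
  {C,D,E}  = {C,D} ∪ {E}
Pass 5: stable.

Therefore σ(ℰ) = { {}, {A}, {B}, {C}, {D}, {E}, {A,B}, {A,C}, {A,D}, {A,E}, {B,C}, {B,D}, {B,E}, {C,D}, {C,E}, {D,E}, {A,B,C}, {A,B,D}, {A,B,E}, {A,C,D}, {A,C,E}, {A,D,E}, {B,C,D}, {B,C,E}, {B,D,E}, {C,D,E}, {A,B,C,D}, {A,B,C,E}, {A,B,D,E}, {A,C,D,E}, {B,C,D,E}, S } (|σ(ℰ)| = 32).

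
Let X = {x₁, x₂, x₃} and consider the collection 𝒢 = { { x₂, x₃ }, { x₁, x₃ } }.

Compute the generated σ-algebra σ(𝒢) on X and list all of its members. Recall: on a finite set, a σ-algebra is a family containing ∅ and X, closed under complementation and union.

Take S₀ = 𝒢 ∪ {∅, X} = { {  }, { x₁, x₃ }, { x₂, x₃ }, X }.
Round 1 (2 new):
  { x₁ }  = { x₂, x₃ }ᶜ
  { x₂ }  = { x₁, x₃ }ᶜ
  |family| = 6
Round 2 adds 1:
  { x₁, x₂ }  = { x₂ } ∪ { x₁ }
  |family| = 7
Round 3: +1 →
  { x₃ }  = { x₁, x₂ }ᶜ
  |family| = 8
Round 4: stable.

Therefore σ(𝒢) = { {  }, { x₁ }, { x₂ }, { x₃ }, { x₁, x₂ }, { x₁, x₃ }, { x₂, x₃ }, X } (|σ(𝒢)| = 8).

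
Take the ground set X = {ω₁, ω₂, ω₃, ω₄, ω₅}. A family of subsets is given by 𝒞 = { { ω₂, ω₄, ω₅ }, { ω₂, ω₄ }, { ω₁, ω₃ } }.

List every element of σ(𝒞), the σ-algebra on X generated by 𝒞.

Answer: σ(𝒞) = { {}, { ω₅ }, { ω₁, ω₃ }, { ω₂, ω₄ }, { ω₁, ω₃, ω₅ }, { ω₂, ω₄, ω₅ }, { ω₁, ω₂, ω₃, ω₄ }, X }

Check:
Initial family (5 sets): { {}, { ω₁, ω₃ }, { ω₂, ω₄ }, { ω₂, ω₄, ω₅ }, X }.
Step 1. New:
  { ω₁, ω₃, ω₅ }  = complement { ω₂, ω₄ }
  { ω₁, ω₂, ω₃, ω₄ }  = { ω₁, ω₃ } ∪ { ω₂, ω₄ }
  |family| = 7
Step 2: 1 new —
  { ω₅ }  = complement { ω₁, ω₂, ω₃, ω₄ }
  |family| = 8
Step 3: no new sets; the family is a σ-algebra.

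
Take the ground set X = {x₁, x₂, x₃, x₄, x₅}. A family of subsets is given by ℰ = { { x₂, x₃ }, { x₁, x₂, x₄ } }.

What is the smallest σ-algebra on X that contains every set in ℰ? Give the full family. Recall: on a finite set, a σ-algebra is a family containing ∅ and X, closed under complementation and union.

Initial family (4 sets): { {  }, { x₂, x₃ }, { x₁, x₂, x₄ }, X }.
Round 1. New:
  { x₃, x₅ }  = ᶜ of { x₁, x₂, x₄ }
  { x₁, x₄, x₅ }  = ᶜ of { x₂, x₃ }
  { x₁, x₂, x₃, x₄ }  = { x₂, x₃ } ∪ { x₁, x₂, x₄ }
Round 2: +4 →
  { x₅ }  = ᶜ of { x₁, x₂, x₃, x₄ }
  { x₂, x₃, x₅ }  = { x₂, x₃ } ∪ { x₃, x₅ }
  { x₁, x₂, x₄, x₅ }  = { x₁, x₄, x₅ } ∪ { x₁, x₂, x₄ }
  { x₁, x₃, x₄, x₅ }  = { x₁, x₄, x₅ } ∪ { x₃, x₅ }
Round 3: +3 →
  { x₂ }  = ᶜ of { x₁, x₃, x₄, x₅ }
  { x₃ }  = ᶜ of { x₁, x₂, x₄, x₅ }
  { x₁, x₄ }  = ᶜ of { x₂, x₃, x₅ }
Round 4 (2 new):
  { x₂, x₅ }  = { x₂ } ∪ { x₅ }
  { x₁, x₃, x₄ }  = { x₃ } ∪ { x₁, x₄ }
Round 5: no new sets; the family is a σ-algebra.

Hence σ(ℰ) has 16 members: { {  }, { x₂ }, { x₃ }, { x₅ }, { x₁, x₄ }, { x₂, x₃ }, { x₂, x₅ }, { x₃, x₅ }, { x₁, x₂, x₄ }, { x₁, x₃, x₄ }, { x₁, x₄, x₅ }, { x₂, x₃, x₅ }, { x₁, x₂, x₃, x₄ }, { x₁, x₂, x₄, x₅ }, { x₁, x₃, x₄, x₅ }, X }.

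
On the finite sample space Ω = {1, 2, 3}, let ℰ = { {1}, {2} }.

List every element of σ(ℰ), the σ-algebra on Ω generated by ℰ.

Seed the family with ℰ together with ∅ and Ω: { {}, {1}, {2}, Ω }.
Iteration 1 adds 3:
  {1, 2}  = {1} ∪ {2}
  {1, 3}  = complement {2}
  {2, 3}  = complement {1}
  [7 total]
Iteration 2: +1 →
  {3}  = complement {1, 2}
  [8 total]
Iteration 3: closed — nothing new.

Therefore σ(ℰ) = { {}, {1}, {2}, {3}, {1, 2}, {1, 3}, {2, 3}, Ω } (|σ(ℰ)| = 8).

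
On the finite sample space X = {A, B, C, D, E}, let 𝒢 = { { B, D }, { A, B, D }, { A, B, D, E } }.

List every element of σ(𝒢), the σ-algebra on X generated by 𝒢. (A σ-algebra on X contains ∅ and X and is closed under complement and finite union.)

Initial family (5 sets): { {}, { B, D }, { A, B, D }, { A, B, D, E }, X }.
Pass 1 adds 3:
  { C }  = { A, B, D, E }ᶜ
  { C, E }  = { A, B, D }ᶜ
  { A, C, E }  = { B, D }ᶜ
  |family| = 8
Pass 2: 3 new —
  { B, C, D }  = { C } ∪ { B, D }
  { A, B, C, D }  = { C } ∪ { A, B, D }
  { B, C, D, E }  = { C, E } ∪ { B, D }
  |family| = 11
Pass 3. New:
  { A }  = { B, C, D, E }ᶜ
  { E }  = { A, B, C, D }ᶜ
  { A, E }  = { B, C, D }ᶜ
  |family| = 14
Pass 4: 2 new —
  { A, C }  = { C } ∪ { A }
  { B, D, E }  = { B, D } ∪ { E }
  |family| = 16
Pass 5 adds nothing — fixpoint reached.

Therefore σ(𝒢) = { {}, { A }, { C }, { E }, { A, C }, { A, E }, { B, D }, { C, E }, { A, B, D }, { A, C, E }, { B, C, D }, { B, D, E }, { A, B, C, D }, { A, B, D, E }, { B, C, D, E }, X } (|σ(𝒢)| = 16).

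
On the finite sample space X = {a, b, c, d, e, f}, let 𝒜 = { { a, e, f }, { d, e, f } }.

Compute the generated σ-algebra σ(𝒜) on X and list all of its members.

Answer: σ(𝒜) = { ∅, { a }, { d }, { a, d }, { b, c }, { e, f }, { a, b, c }, { a, e, f }, { b, c, d }, { d, e, f }, { a, b, c, d }, { a, d, e, f }, { b, c, e, f }, { a, b, c, e, f }, { b, c, d, e, f }, X }

Derivation:
Begin from { ∅, { a, e, f }, { d, e, f }, X } (that is, 𝒜 plus ∅ and X).
Round 1 (3 new):
  { a, b, c }  = complement { d, e, f }
  { b, c, d }  = complement { a, e, f }
  { a, d, e, f }  = { a, e, f } ∪ { d, e, f }
  — 7 sets.
Round 2. New:
  { b, c }  = complement { a, d, e, f }
  { a, b, c, d }  = { b, c, d } ∪ { a, b, c }
  { a, b, c, e, f }  = { a, b, c } ∪ { a, e, f }
  { b, c, d, e, f }  = { b, c, d } ∪ { d, e, f }
  — 11 sets.
Round 3: 3 new —
  { a }  = complement { b, c, d, e, f }
  { d }  = complement { a, b, c, e, f }
  { e, f }  = complement { a, b, c, d }
  — 14 sets.
Round 4: 2 new —
  { a, d }  = { a } ∪ { d }
  { b, c, e, f }  = { b, c } ∪ { e, f }
  — 16 sets.
Round 5 adds nothing — fixpoint reached.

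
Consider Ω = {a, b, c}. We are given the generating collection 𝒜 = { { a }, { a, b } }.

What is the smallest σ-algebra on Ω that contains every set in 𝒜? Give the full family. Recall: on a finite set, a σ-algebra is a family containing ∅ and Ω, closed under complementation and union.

Start: 𝒜 ∪ {∅, Ω} = { ∅, { a }, { a, b }, Ω }.
Iteration 1 adds 2:
  { c }  = { a, b }ᶜ
  { b, c }  = { a }ᶜ
  — 6 sets.
Iteration 2. New:
  { a, c }  = { c } ∪ { a }
  — 7 sets.
Iteration 3: +1 →
  { b }  = { a, c }ᶜ
  — 8 sets.
Iteration 4: no new sets; the family is a σ-algebra.

Therefore σ(𝒜) = { ∅, { a }, { b }, { c }, { a, b }, { a, c }, { b, c }, Ω } (|σ(𝒜)| = 8).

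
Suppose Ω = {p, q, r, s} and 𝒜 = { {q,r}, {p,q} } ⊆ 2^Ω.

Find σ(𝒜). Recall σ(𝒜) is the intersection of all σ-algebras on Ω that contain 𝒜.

|σ(𝒜)| = 16.  σ(𝒜) = { ∅, {p}, {q}, {r}, {s}, {p,q}, {p,r}, {p,s}, {q,r}, {q,s}, {r,s}, {p,q,r}, {p,q,s}, {p,r,s}, {q,r,s}, Ω }

Derivation:
Begin from { ∅, {p,q}, {q,r}, Ω } (that is, 𝒜 plus ∅ and Ω).
Pass 1 adds 3:
  {p,s}  = ᶜ of {q,r}
  {r,s}  = ᶜ of {p,q}
  {p,q,r}  = {p,q} ∪ {q,r}
  |family| = 7
Pass 2: 4 new —
  {s}  = ᶜ of {p,q,r}
  {p,q,s}  = {p,s} ∪ {p,q}
  {p,r,s}  = {r,s} ∪ {p,s}
  {q,r,s}  = {r,s} ∪ {q,r}
  |family| = 11
Pass 3: +3 →
  {p}  = ᶜ of {q,r,s}
  {q}  = ᶜ of {p,r,s}
  {r}  = ᶜ of {p,q,s}
  |family| = 14
Pass 4. New:
  {p,r}  = {r} ∪ {p}
  {q,s}  = {s} ∪ {q}
  |family| = 16
Pass 5 adds nothing — fixpoint reached.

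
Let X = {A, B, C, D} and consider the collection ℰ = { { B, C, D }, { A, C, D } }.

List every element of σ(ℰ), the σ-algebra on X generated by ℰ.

Seed the family with ℰ together with ∅ and X: { {}, { A, C, D }, { B, C, D }, X }.
Step 1: 2 new —
  { A }  = complement { B, C, D }
  { B }  = complement { A, C, D }
  (now 6)
Step 2 adds 1:
  { A, B }  = { B } ∪ { A }
  (now 7)
Step 3 (1 new):
  { C, D }  = complement { A, B }
  (now 8)
Step 4: closed — nothing new.

σ(ℰ) = { {}, { A }, { B }, { A, B }, { C, D }, { A, C, D }, { B, C, D }, X }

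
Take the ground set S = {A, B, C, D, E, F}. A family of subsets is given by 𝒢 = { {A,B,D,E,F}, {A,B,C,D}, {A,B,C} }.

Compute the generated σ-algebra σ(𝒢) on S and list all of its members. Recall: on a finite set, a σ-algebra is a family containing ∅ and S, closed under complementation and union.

Begin from { {}, {A,B,C}, {A,B,C,D}, {A,B,D,E,F}, S } (that is, 𝒢 plus ∅ and S).
Step 1 adds 3:
  {C}  = {A,B,D,E,F}ᶜ
  {E,F}  = {A,B,C,D}ᶜ
  {D,E,F}  = {A,B,C}ᶜ
  |family| = 8
Step 2. New:
  {C,E,F}  = {C} ∪ {E,F}
  {C,D,E,F}  = {C} ∪ {D,E,F}
  {A,B,C,E,F}  = {A,B,C} ∪ {E,F}
  |family| = 11
Step 3 adds 3:
  {D}  = {A,B,C,E,F}ᶜ
  {A,B}  = {C,D,E,F}ᶜ
  {A,B,D}  = {C,E,F}ᶜ
  |family| = 14
Step 4: +2 →
  {C,D}  = {C} ∪ {D}
  {A,B,E,F}  = {E,F} ∪ {A,B}
  |family| = 16
Step 5 adds nothing — fixpoint reached.

Therefore σ(𝒢) = { {}, {C}, {D}, {A,B}, {C,D}, {E,F}, {A,B,C}, {A,B,D}, {C,E,F}, {D,E,F}, {A,B,C,D}, {A,B,E,F}, {C,D,E,F}, {A,B,C,E,F}, {A,B,D,E,F}, S } (|σ(𝒢)| = 16).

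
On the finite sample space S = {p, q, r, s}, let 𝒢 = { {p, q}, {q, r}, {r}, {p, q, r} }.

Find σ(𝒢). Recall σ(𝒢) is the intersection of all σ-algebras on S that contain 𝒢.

Start: 𝒢 ∪ {∅, S} = { {}, {r}, {p, q}, {q, r}, {p, q, r}, S }.
Pass 1: 4 new —
  {s}  = {p, q, r}ᶜ
  {p, s}  = {q, r}ᶜ
  {r, s}  = {p, q}ᶜ
  {p, q, s}  = {r}ᶜ
Pass 2. New:
  {p, r, s}  = {r, s} ∪ {p, s}
  {q, r, s}  = {r, s} ∪ {q, r}
Pass 3: +2 →
  {p}  = {q, r, s}ᶜ
  {q}  = {p, r, s}ᶜ
Pass 4: +2 →
  {p, r}  = {r} ∪ {p}
  {q, s}  = {s} ∪ {q}
Pass 5: closed — nothing new.

Therefore σ(𝒢) = { {}, {p}, {q}, {r}, {s}, {p, q}, {p, r}, {p, s}, {q, r}, {q, s}, {r, s}, {p, q, r}, {p, q, s}, {p, r, s}, {q, r, s}, S } (|σ(𝒢)| = 16).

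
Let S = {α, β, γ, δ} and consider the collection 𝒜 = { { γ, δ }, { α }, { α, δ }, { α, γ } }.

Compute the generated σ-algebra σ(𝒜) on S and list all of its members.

|σ(𝒜)| = 16.  σ(𝒜) = { {  }, { α }, { β }, { γ }, { δ }, { α, β }, { α, γ }, { α, δ }, { β, γ }, { β, δ }, { γ, δ }, { α, β, γ }, { α, β, δ }, { α, γ, δ }, { β, γ, δ }, S }

Check:
Begin from { {  }, { α }, { α, γ }, { α, δ }, { γ, δ }, S } (that is, 𝒜 plus ∅ and S).
Step 1 (5 new):
  { α, β }  = { γ, δ }ᶜ
  { β, γ }  = { α, δ }ᶜ
  { β, δ }  = { α, γ }ᶜ
  { α, γ, δ }  = { γ, δ } ∪ { α, δ }
  { β, γ, δ }  = { α }ᶜ
  |family| = 11
Step 2 adds 3:
  { β }  = { α, γ, δ }ᶜ
  { α, β, γ }  = { α, β } ∪ { β, γ }
  { α, β, δ }  = { α, β } ∪ { α, δ }
  |family| = 14
Step 3 (2 new):
  { γ }  = { α, β, δ }ᶜ
  { δ }  = { α, β, γ }ᶜ
  |family| = 16
Step 4: no new sets; the family is a σ-algebra.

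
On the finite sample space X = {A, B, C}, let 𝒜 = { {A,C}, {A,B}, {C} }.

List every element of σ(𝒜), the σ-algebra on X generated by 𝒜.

σ(𝒜) = { ∅, {A}, {B}, {C}, {A,B}, {A,C}, {B,C}, X }

Check:
Begin from { ∅, {C}, {A,B}, {A,C}, X } (that is, 𝒜 plus ∅ and X).
Pass 1: 1 new —
  {B}  = X∖{A,C}
  (now 6)
Pass 2 adds 1:
  {B,C}  = {C} ∪ {B}
  (now 7)
Pass 3 adds 1:
  {A}  = X∖{B,C}
  (now 8)
Pass 4: closed — nothing new.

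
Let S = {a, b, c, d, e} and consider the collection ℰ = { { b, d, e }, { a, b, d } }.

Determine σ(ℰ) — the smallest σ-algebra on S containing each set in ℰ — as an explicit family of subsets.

σ(ℰ) (16 sets): { ∅, { a }, { c }, { e }, { a, c }, { a, e }, { b, d }, { c, e }, { a, b, d }, { a, c, e }, { b, c, d }, { b, d, e }, { a, b, c, d }, { a, b, d, e }, { b, c, d, e }, S }

Trace:
Initial family (4 sets): { ∅, { a, b, d }, { b, d, e }, S }.
Step 1: 3 new —
  { a, c }  = complement { b, d, e }
  { c, e }  = complement { a, b, d }
  { a, b, d, e }  = { a, b, d } ∪ { b, d, e }
  (now 7)
Step 2 adds 4:
  { c }  = complement { a, b, d, e }
  { a, c, e }  = { a, c } ∪ { c, e }
  { a, b, c, d }  = { a, c } ∪ { a, b, d }
  { b, c, d, e }  = { c, e } ∪ { b, d, e }
  (now 11)
Step 3 (3 new):
  { a }  = complement { b, c, d, e }
  { e }  = complement { a, b, c, d }
  { b, d }  = complement { a, c, e }
  (now 14)
Step 4: +2 →
  { a, e }  = { e } ∪ { a }
  { b, c, d }  = { c } ∪ { b, d }
  (now 16)
After Step 5 the family is unchanged; done.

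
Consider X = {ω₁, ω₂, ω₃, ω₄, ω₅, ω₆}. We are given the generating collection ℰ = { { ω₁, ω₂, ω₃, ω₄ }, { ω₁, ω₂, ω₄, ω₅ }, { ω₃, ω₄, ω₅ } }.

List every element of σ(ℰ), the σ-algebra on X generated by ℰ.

Take S₀ = ℰ ∪ {∅, X} = { {  }, { ω₃, ω₄, ω₅ }, { ω₁, ω₂, ω₃, ω₄ }, { ω₁, ω₂, ω₄, ω₅ }, X }.
Round 1: 4 new —
  { ω₃, ω₆ }  = { ω₁, ω₂, ω₄, ω₅ }ᶜ
  { ω₅, ω₆ }  = { ω₁, ω₂, ω₃, ω₄ }ᶜ
  { ω₁, ω₂, ω₆ }  = { ω₃, ω₄, ω₅ }ᶜ
  { ω₁, ω₂, ω₃, ω₄, ω₅ }  = { ω₃, ω₄, ω₅ } ∪ { ω₁, ω₂, ω₃, ω₄ }
  |family| = 9
Round 2: 7 new —
  { ω₆ }  = { ω₁, ω₂, ω₃, ω₄, ω₅ }ᶜ
  { ω₃, ω₅, ω₆ }  = { ω₅, ω₆ } ∪ { ω₃, ω₆ }
  { ω₁, ω₂, ω₃, ω₆ }  = { ω₃, ω₆ } ∪ { ω₁, ω₂, ω₆ }
  { ω₁, ω₂, ω₅, ω₆ }  = { ω₅, ω₆ } ∪ { ω₁, ω₂, ω₆ }
  { ω₃, ω₄, ω₅, ω₆ }  = { ω₃, ω₄, ω₅ } ∪ { ω₅, ω₆ }
  { ω₁, ω₂, ω₃, ω₄, ω₆ }  = { ω₃, ω₆ } ∪ { ω₁, ω₂, ω₃, ω₄ }
  { ω₁, ω₂, ω₄, ω₅, ω₆ }  = { ω₅, ω₆ } ∪ { ω₁, ω₂, ω₄, ω₅ }
  |family| = 16
Round 3: +7 →
  { ω₃ }  = { ω₁, ω₂, ω₄, ω₅, ω₆ }ᶜ
  { ω₅ }  = { ω₁, ω₂, ω₃, ω₄, ω₆ }ᶜ
  { ω₁, ω₂ }  = { ω₃, ω₄, ω₅, ω₆ }ᶜ
  { ω₃, ω₄ }  = { ω₁, ω₂, ω₅, ω₆ }ᶜ
  { ω₄, ω₅ }  = { ω₁, ω₂, ω₃, ω₆ }ᶜ
  { ω₁, ω₂, ω₄ }  = { ω₃, ω₅, ω₆ }ᶜ
  { ω₁, ω₂, ω₃, ω₅, ω₆ }  = { ω₅, ω₆ } ∪ { ω₁, ω₂, ω₃, ω₆ }
  |family| = 23
Round 4: 7 new —
  { ω₄ }  = { ω₁, ω₂, ω₃, ω₅, ω₆ }ᶜ
  { ω₃, ω₅ }  = { ω₅ } ∪ { ω₃ }
  { ω₁, ω₂, ω₃ }  = { ω₁, ω₂ } ∪ { ω₃ }
  { ω₁, ω₂, ω₅ }  = { ω₁, ω₂ } ∪ { ω₅ }
  { ω₃, ω₄, ω₆ }  = { ω₃, ω₄ } ∪ { ω₆ }
  { ω₄, ω₅, ω₆ }  = { ω₅, ω₆ } ∪ { ω₄, ω₅ }
  { ω₁, ω₂, ω₄, ω₆ }  = { ω₆ } ∪ { ω₁, ω₂, ω₄ }
  |family| = 30
Round 5 adds 2:
  { ω₄, ω₆ }  = { ω₆ } ∪ { ω₄ }
  { ω₁, ω₂, ω₃, ω₅ }  = { ω₁, ω₂, ω₃ } ∪ { ω₅ }
  |family| = 32
Round 6: stable.

σ(ℰ) = { {  }, { ω₃ }, { ω₄ }, { ω₅ }, { ω₆ }, { ω₁, ω₂ }, { ω₃, ω₄ }, { ω₃, ω₅ }, { ω₃, ω₆ }, { ω₄, ω₅ }, { ω₄, ω₆ }, { ω₅, ω₆ }, { ω₁, ω₂, ω₃ }, { ω₁, ω₂, ω₄ }, { ω₁, ω₂, ω₅ }, { ω₁, ω₂, ω₆ }, { ω₃, ω₄, ω₅ }, { ω₃, ω₄, ω₆ }, { ω₃, ω₅, ω₆ }, { ω₄, ω₅, ω₆ }, { ω₁, ω₂, ω₃, ω₄ }, { ω₁, ω₂, ω₃, ω₅ }, { ω₁, ω₂, ω₃, ω₆ }, { ω₁, ω₂, ω₄, ω₅ }, { ω₁, ω₂, ω₄, ω₆ }, { ω₁, ω₂, ω₅, ω₆ }, { ω₃, ω₄, ω₅, ω₆ }, { ω₁, ω₂, ω₃, ω₄, ω₅ }, { ω₁, ω₂, ω₃, ω₄, ω₆ }, { ω₁, ω₂, ω₃, ω₅, ω₆ }, { ω₁, ω₂, ω₄, ω₅, ω₆ }, X }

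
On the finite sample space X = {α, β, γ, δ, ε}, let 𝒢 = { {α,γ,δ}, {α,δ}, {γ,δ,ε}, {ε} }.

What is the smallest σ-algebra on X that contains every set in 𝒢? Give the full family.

Answer: σ(𝒢) = { {}, {α}, {β}, {γ}, {δ}, {ε}, {α,β}, {α,γ}, {α,δ}, {α,ε}, {β,γ}, {β,δ}, {β,ε}, {γ,δ}, {γ,ε}, {δ,ε}, {α,β,γ}, {α,β,δ}, {α,β,ε}, {α,γ,δ}, {α,γ,ε}, {α,δ,ε}, {β,γ,δ}, {β,γ,ε}, {β,δ,ε}, {γ,δ,ε}, {α,β,γ,δ}, {α,β,γ,ε}, {α,β,δ,ε}, {α,γ,δ,ε}, {β,γ,δ,ε}, X }

Check:
Begin from { {}, {ε}, {α,δ}, {α,γ,δ}, {γ,δ,ε}, X } (that is, 𝒢 plus ∅ and X).
Iteration 1. New:
  {α,β}  = X∖{γ,δ,ε}
  {β,ε}  = X∖{α,γ,δ}
  {α,δ,ε}  = {α,δ} ∪ {ε}
  {β,γ,ε}  = X∖{α,δ}
  {α,β,γ,δ}  = X∖{ε}
  {α,γ,δ,ε}  = {γ,δ,ε} ∪ {α,γ,δ}
Iteration 2: +7 →
  {β}  = X∖{α,γ,δ,ε}
  {β,γ}  = X∖{α,δ,ε}
  {α,β,δ}  = {α,β} ∪ {α,δ}
  {α,β,ε}  = {β,ε} ∪ {α,β}
  {α,β,γ,ε}  = {α,β} ∪ {β,γ,ε}
  {α,β,δ,ε}  = {α,δ,ε} ∪ {β,ε}
  {β,γ,δ,ε}  = {β,ε} ∪ {γ,δ,ε}
Iteration 3: 6 new —
  {α}  = X∖{β,γ,δ,ε}
  {γ}  = X∖{α,β,δ,ε}
  {δ}  = X∖{α,β,γ,ε}
  {γ,δ}  = X∖{α,β,ε}
  {γ,ε}  = X∖{α,β,δ}
  {α,β,γ}  = {α,β} ∪ {β,γ}
Iteration 4 adds 7:
  {α,γ}  = {γ} ∪ {α}
  {α,ε}  = {ε} ∪ {α}
  {β,δ}  = {β} ∪ {δ}
  {δ,ε}  = X∖{α,β,γ}
  {α,γ,ε}  = {γ,ε} ∪ {α}
  {β,γ,δ}  = {γ,δ} ∪ {β}
  {β,δ,ε}  = {β,ε} ∪ {δ}
After Iteration 5 the family is unchanged; done.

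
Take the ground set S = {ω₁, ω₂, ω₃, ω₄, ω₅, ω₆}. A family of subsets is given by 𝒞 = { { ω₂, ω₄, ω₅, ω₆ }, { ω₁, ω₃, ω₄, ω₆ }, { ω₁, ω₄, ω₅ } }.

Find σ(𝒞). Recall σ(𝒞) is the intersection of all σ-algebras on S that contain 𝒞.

Begin from { {  }, { ω₁, ω₄, ω₅ }, { ω₁, ω₃, ω₄, ω₆ }, { ω₂, ω₄, ω₅, ω₆ }, S } (that is, 𝒞 plus ∅ and S).
Iteration 1 (5 new):
  { ω₁, ω₃ }  = { ω₂, ω₄, ω₅, ω₆ }ᶜ
  { ω₂, ω₅ }  = { ω₁, ω₃, ω₄, ω₆ }ᶜ
  { ω₂, ω₃, ω₆ }  = { ω₁, ω₄, ω₅ }ᶜ
  { ω₁, ω₂, ω₄, ω₅, ω₆ }  = { ω₁, ω₄, ω₅ } ∪ { ω₂, ω₄, ω₅, ω₆ }
  { ω₁, ω₃, ω₄, ω₅, ω₆ }  = { ω₁, ω₄, ω₅ } ∪ { ω₁, ω₃, ω₄, ω₆ }
Iteration 2. New:
  { ω₂ }  = { ω₁, ω₃, ω₄, ω₅, ω₆ }ᶜ
  { ω₃ }  = { ω₁, ω₂, ω₄, ω₅, ω₆ }ᶜ
  { ω₁, ω₂, ω₃, ω₅ }  = { ω₂, ω₅ } ∪ { ω₁, ω₃ }
  { ω₁, ω₂, ω₃, ω₆ }  = { ω₂, ω₃, ω₆ } ∪ { ω₁, ω₃ }
  { ω₁, ω₂, ω₄, ω₅ }  = { ω₁, ω₄, ω₅ } ∪ { ω₂, ω₅ }
  { ω₁, ω₃, ω₄, ω₅ }  = { ω₁, ω₄, ω₅ } ∪ { ω₁, ω₃ }
  { ω₂, ω₃, ω₅, ω₆ }  = { ω₂, ω₅ } ∪ { ω₂, ω₃, ω₆ }
  { ω₁, ω₂, ω₃, ω₄, ω₆ }  = { ω₂, ω₃, ω₆ } ∪ { ω₁, ω₃, ω₄, ω₆ }
  { ω₂, ω₃, ω₄, ω₅, ω₆ }  = { ω₂, ω₃, ω₆ } ∪ { ω₂, ω₄, ω₅, ω₆ }
Iteration 3: 12 new —
  { ω₁ }  = { ω₂, ω₃, ω₄, ω₅, ω₆ }ᶜ
  { ω₅ }  = { ω₁, ω₂, ω₃, ω₄, ω₆ }ᶜ
  { ω₁, ω₄ }  = { ω₂, ω₃, ω₅, ω₆ }ᶜ
  { ω₂, ω₃ }  = { ω₂ } ∪ { ω₃ }
  { ω₂, ω₆ }  = { ω₁, ω₃, ω₄, ω₅ }ᶜ
  { ω₃, ω₆ }  = { ω₁, ω₂, ω₄, ω₅ }ᶜ
  { ω₄, ω₅ }  = { ω₁, ω₂, ω₃, ω₆ }ᶜ
  { ω₄, ω₆ }  = { ω₁, ω₂, ω₃, ω₅ }ᶜ
  { ω₁, ω₂, ω₃ }  = { ω₂ } ∪ { ω₁, ω₃ }
  { ω₂, ω₃, ω₅ }  = { ω₂, ω₅ } ∪ { ω₃ }
  { ω₁, ω₂, ω₃, ω₄, ω₅ }  = { ω₂, ω₅ } ∪ { ω₁, ω₃, ω₄, ω₅ }
  { ω₁, ω₂, ω₃, ω₅, ω₆ }  = { ω₂, ω₅ } ∪ { ω₁, ω₂, ω₃, ω₆ }
Iteration 4 (25 new):
  { ω₄ }  = { ω₁, ω₂, ω₃, ω₅, ω₆ }ᶜ
  { ω₆ }  = { ω₁, ω₂, ω₃, ω₄, ω₅ }ᶜ
  { ω₁, ω₂ }  = { ω₂ } ∪ { ω₁ }
  { ω₁, ω₅ }  = { ω₅ } ∪ { ω₁ }
  { ω₃, ω₅ }  = { ω₅ } ∪ { ω₃ }
  { ω₁, ω₂, ω₄ }  = { ω₂ } ∪ { ω₁, ω₄ }
  { ω₁, ω₂, ω₅ }  = { ω₂, ω₅ } ∪ { ω₁ }
  { ω₁, ω₂, ω₆ }  = { ω₂, ω₆ } ∪ { ω₁ }
  { ω₁, ω₃, ω₄ }  = { ω₃ } ∪ { ω₁, ω₄ }
  { ω₁, ω₃, ω₅ }  = { ω₅ } ∪ { ω₁, ω₃ }
  { ω₁, ω₃, ω₆ }  = { ω₁, ω₃ } ∪ { ω₃, ω₆ }
  { ω₁, ω₄, ω₆ }  = { ω₂, ω₃, ω₅ }ᶜ
  { ω₂, ω₄, ω₅ }  = { ω₂, ω₅ } ∪ { ω₄, ω₅ }
  { ω₂, ω₄, ω₆ }  = { ω₂ } ∪ { ω₄, ω₆ }
  { ω₂, ω₅, ω₆ }  = { ω₂, ω₅ } ∪ { ω₂, ω₆ }
  { ω₃, ω₄, ω₅ }  = { ω₄, ω₅ } ∪ { ω₃ }
  { ω₃, ω₄, ω₆ }  = { ω₃ } ∪ { ω₄, ω₆ }
  { ω₃, ω₅, ω₆ }  = { ω₅ } ∪ { ω₃, ω₆ }
  { ω₄, ω₅, ω₆ }  = { ω₁, ω₂, ω₃ }ᶜ
  { ω₁, ω₂, ω₃, ω₄ }  = { ω₁, ω₂, ω₃ } ∪ { ω₁, ω₄ }
  { ω₁, ω₂, ω₄, ω₆ }  = { ω₂, ω₆ } ∪ { ω₁, ω₄ }
  { ω₁, ω₄, ω₅, ω₆ }  = { ω₂, ω₃ }ᶜ
  { ω₂, ω₃, ω₄, ω₅ }  = { ω₄, ω₅ } ∪ { ω₂, ω₃, ω₅ }
  { ω₂, ω₃, ω₄, ω₆ }  = { ω₂, ω₃, ω₆ } ∪ { ω₄, ω₆ }
  { ω₃, ω₄, ω₅, ω₆ }  = { ω₄, ω₅ } ∪ { ω₃, ω₆ }
Iteration 5: +8 →
  { ω₁, ω₆ }  = { ω₂, ω₃, ω₄, ω₅ }ᶜ
  { ω₂, ω₄ }  = { ω₂ } ∪ { ω₄ }
  { ω₃, ω₄ }  = { ω₃ } ∪ { ω₄ }
  { ω₅, ω₆ }  = { ω₁, ω₂, ω₃, ω₄ }ᶜ
  { ω₁, ω₅, ω₆ }  = { ω₁, ω₅ } ∪ { ω₆ }
  { ω₂, ω₃, ω₄ }  = { ω₂, ω₃ } ∪ { ω₄ }
  { ω₁, ω₂, ω₅, ω₆ }  = { ω₁, ω₂ } ∪ { ω₂, ω₅, ω₆ }
  { ω₁, ω₃, ω₅, ω₆ }  = { ω₁, ω₃, ω₆ } ∪ { ω₁, ω₃, ω₅ }
Iteration 6: already closed under ᶜ and ∪.

|σ(𝒞)| = 64.  σ(𝒞) = { {  }, { ω₁ }, { ω₂ }, { ω₃ }, { ω₄ }, { ω₅ }, { ω₆ }, { ω₁, ω₂ }, { ω₁, ω₃ }, { ω₁, ω₄ }, { ω₁, ω₅ }, { ω₁, ω₆ }, { ω₂, ω₃ }, { ω₂, ω₄ }, { ω₂, ω₅ }, { ω₂, ω₆ }, { ω₃, ω₄ }, { ω₃, ω₅ }, { ω₃, ω₆ }, { ω₄, ω₅ }, { ω₄, ω₆ }, { ω₅, ω₆ }, { ω₁, ω₂, ω₃ }, { ω₁, ω₂, ω₄ }, { ω₁, ω₂, ω₅ }, { ω₁, ω₂, ω₆ }, { ω₁, ω₃, ω₄ }, { ω₁, ω₃, ω₅ }, { ω₁, ω₃, ω₆ }, { ω₁, ω₄, ω₅ }, { ω₁, ω₄, ω₆ }, { ω₁, ω₅, ω₆ }, { ω₂, ω₃, ω₄ }, { ω₂, ω₃, ω₅ }, { ω₂, ω₃, ω₆ }, { ω₂, ω₄, ω₅ }, { ω₂, ω₄, ω₆ }, { ω₂, ω₅, ω₆ }, { ω₃, ω₄, ω₅ }, { ω₃, ω₄, ω₆ }, { ω₃, ω₅, ω₆ }, { ω₄, ω₅, ω₆ }, { ω₁, ω₂, ω₃, ω₄ }, { ω₁, ω₂, ω₃, ω₅ }, { ω₁, ω₂, ω₃, ω₆ }, { ω₁, ω₂, ω₄, ω₅ }, { ω₁, ω₂, ω₄, ω₆ }, { ω₁, ω₂, ω₅, ω₆ }, { ω₁, ω₃, ω₄, ω₅ }, { ω₁, ω₃, ω₄, ω₆ }, { ω₁, ω₃, ω₅, ω₆ }, { ω₁, ω₄, ω₅, ω₆ }, { ω₂, ω₃, ω₄, ω₅ }, { ω₂, ω₃, ω₄, ω₆ }, { ω₂, ω₃, ω₅, ω₆ }, { ω₂, ω₄, ω₅, ω₆ }, { ω₃, ω₄, ω₅, ω₆ }, { ω₁, ω₂, ω₃, ω₄, ω₅ }, { ω₁, ω₂, ω₃, ω₄, ω₆ }, { ω₁, ω₂, ω₃, ω₅, ω₆ }, { ω₁, ω₂, ω₄, ω₅, ω₆ }, { ω₁, ω₃, ω₄, ω₅, ω₆ }, { ω₂, ω₃, ω₄, ω₅, ω₆ }, S }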